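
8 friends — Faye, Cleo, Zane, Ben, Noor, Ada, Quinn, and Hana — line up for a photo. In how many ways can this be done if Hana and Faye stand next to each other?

10080

Glue Hana and Faye into one block (2 internal orders), leaving 7 units to arrange in a row.
So the count is 2·(7)! = 10080.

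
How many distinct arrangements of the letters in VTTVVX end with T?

20

Fix T in the last position and arrange the remaining 5 letters.
Those 5 letters have V appearing 3 times, giving (5)!/(3!) = 20.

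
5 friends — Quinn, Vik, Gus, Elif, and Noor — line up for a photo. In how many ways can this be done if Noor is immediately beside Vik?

48

Treat {Noor, Vik} as a single unit. There are 4 units to order, and the pair itself can be ordered 2 ways.
So the count is 2·(4)! = 48.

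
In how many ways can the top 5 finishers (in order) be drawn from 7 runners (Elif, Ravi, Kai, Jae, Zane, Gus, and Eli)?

There are 7 choices for 1st place, 6 for 2nd, and so on down to 3 for position 5.
That gives 7 × 6 × 5 × 4 × 3 = 2520.

2520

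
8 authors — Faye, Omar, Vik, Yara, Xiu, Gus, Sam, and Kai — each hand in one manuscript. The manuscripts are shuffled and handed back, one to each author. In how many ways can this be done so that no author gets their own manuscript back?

14833

Let Aᵢ be the assignments in which author i gets their own manuscript. We want the size of the complement of A₁∪…∪A_8.
By inclusion–exclusion this is Σ_{j=0}^{8} (−1)^j C(8,j)·(8−j)!.
Computing: 40320 − 40320 + 20160 − 6720 + 1680 − 336 + 56 − 8 + 1 = 14833.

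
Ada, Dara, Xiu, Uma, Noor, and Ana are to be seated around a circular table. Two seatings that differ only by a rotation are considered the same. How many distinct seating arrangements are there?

120

Fix one person's seat to break rotational symmetry; the remaining 5 people can be arranged in (5)! = 120 ways.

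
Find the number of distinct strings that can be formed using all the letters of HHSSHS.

20

HHSSHS has 6 letters with H appearing 3 times and S appearing 3 times.
So there are 6! / (3!·3!) = 20 distinguishable arrangements.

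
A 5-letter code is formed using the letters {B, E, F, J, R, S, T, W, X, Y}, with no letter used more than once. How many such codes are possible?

Choose and order 5 of the 10 symbols: the first letter has 10 options, the next 9, and so on down to 6.
10 × 9 × 8 × 7 × 6 = 30240.

30240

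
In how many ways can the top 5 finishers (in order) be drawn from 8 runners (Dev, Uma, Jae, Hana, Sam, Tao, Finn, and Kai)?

This is an ordered selection of 5 from 8: P(8,5).
That gives 8 × 7 × 6 × 5 × 4 = 6720.

6720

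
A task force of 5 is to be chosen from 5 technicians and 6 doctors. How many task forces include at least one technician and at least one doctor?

With no constraint there are C(11,5) = 462 possible selections.
Selections missing a whole group: no technicians → C(6,5) = 6; no doctors → C(5,5) = 1.
Both groups omitted at once is impossible, so 462 − 7 = 455.

455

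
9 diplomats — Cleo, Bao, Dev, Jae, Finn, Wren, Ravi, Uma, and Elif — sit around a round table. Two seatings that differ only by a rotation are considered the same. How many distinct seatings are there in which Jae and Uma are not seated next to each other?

All circular seatings of 9 people number (8)! = 40320.
Those with Jae next to Uma: fuse the pair into one unit and seat 8 units around a circle — 2·(7)! = 10080.
Subtracting, 40320 − 10080 = 30240.

30240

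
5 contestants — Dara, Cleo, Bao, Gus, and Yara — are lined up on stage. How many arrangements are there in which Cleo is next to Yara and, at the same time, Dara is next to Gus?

24

Treat {Cleo,Yara} as one block (2 orders) and {Dara,Gus} as another (2 orders).
That leaves 3 units to arrange: 2 × 2 × 3! = 4 × 6 = 24.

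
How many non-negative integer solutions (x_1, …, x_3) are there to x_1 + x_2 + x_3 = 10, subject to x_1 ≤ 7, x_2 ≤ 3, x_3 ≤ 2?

6

Without the upper bounds there are C(12,2) = 66 ways to split 10 among 3 variables.
Subtract solutions that violate a single cap (substitute x_i' = x_i − (cap_i+1)): x_1 ≥ 8 gives C(4,2) = 6; x_2 ≥ 4 gives C(8,2) = 28; x_3 ≥ 3 gives C(9,2) = 36. Together 70.
Add back pairs where two caps are both exceeded: 0 + 0 + 10 = 10.
By inclusion–exclusion the count is 66 − 70 + 10 = 6.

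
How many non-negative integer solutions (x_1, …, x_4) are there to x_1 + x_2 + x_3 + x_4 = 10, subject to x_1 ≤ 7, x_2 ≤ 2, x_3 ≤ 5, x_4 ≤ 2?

By stars and bars, unrestricted non-negative solutions to x_1+…+x_4 = 10 number C(10+3,3) = 286.
Subtract solutions that violate a single cap (substitute x_i' = x_i − (cap_i+1)): x_1 ≥ 8 gives C(5,3) = 10; x_2 ≥ 3 gives C(10,3) = 120; x_3 ≥ 6 gives C(7,3) = 35; x_4 ≥ 3 gives C(10,3) = 120. Together 285.
Add back pairs where two caps are both exceeded: 0 + 0 + 0 + 4 + 35 + 4 = 43.
By inclusion–exclusion the count is 286 − 285 + 43 = 44.

44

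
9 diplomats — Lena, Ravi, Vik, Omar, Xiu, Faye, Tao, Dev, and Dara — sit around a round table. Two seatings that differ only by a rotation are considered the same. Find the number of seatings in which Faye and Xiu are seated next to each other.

10080

Glue Faye and Xiu into a block (2 internal orders). Seating 8 units around a circle gives (7)! arrangements.
So 2 × (7)! = 2 × 5040 = 10080.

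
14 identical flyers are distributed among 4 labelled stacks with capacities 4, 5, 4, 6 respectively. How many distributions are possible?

Ignoring the caps, the number of non-negative solutions to x_1+…+x_4 = 14 is C(17,3) = 680.
Subtract solutions that violate a single cap (substitute x_i' = x_i − (cap_i+1)): x_1 ≥ 5 gives C(12,3) = 220; x_2 ≥ 6 gives C(11,3) = 165; x_3 ≥ 5 gives C(12,3) = 220; x_4 ≥ 7 gives C(10,3) = 120. Together 725.
Add back pairs where two caps are both exceeded: 20 + 35 + 10 + 20 + 4 + 10 = 99.
By inclusion–exclusion the count is 680 − 725 + 99 = 54.

54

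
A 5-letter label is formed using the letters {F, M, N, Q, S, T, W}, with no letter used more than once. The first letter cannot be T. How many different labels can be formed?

The first letter has 7−1 = 6 choices (anything except T).
The remaining 4 letters are filled from the other 6 symbols without repetition: 6 × 5 × 4 × 3 = 360.
Total: 6 × 360 = 2160.

2160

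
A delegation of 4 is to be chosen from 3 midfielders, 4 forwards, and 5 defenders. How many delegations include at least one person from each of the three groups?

270

Unrestricted: C(12,4) = 495 ways to pick any 4 of the 12.
Selections missing a whole group: no midfielders → C(9,4) = 126; no forwards → C(8,4) = 70; no defenders → C(7,4) = 35.
Add back selections omitting two groups (i.e. drawn from a single group): C(3,4) + C(4,4) + C(5,4) = 6.
By inclusion–exclusion: 495 − 231 + 6 = 270.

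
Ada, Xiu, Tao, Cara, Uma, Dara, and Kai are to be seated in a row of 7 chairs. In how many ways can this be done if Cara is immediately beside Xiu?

Treat {Cara, Xiu} as a single unit. There are 6 units to order, and the pair itself can be ordered 2 ways.
So the count is 2·(6)! = 1440.

1440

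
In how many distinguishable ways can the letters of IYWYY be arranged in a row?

20

Letter multiplicities in IYWYY: I×1, W×1, Y×3.
The number of distinct arrangements is 5!/(3!) = 120/6 = 20.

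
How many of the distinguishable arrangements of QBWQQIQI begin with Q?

420

Fix Q in the first position and arrange the remaining 7 letters.
Those 7 letters have I appearing twice and Q appearing 3 times, giving (7)!/(3!·2!) = 420.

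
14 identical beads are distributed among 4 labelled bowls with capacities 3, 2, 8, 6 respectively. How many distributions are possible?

Without the upper bounds there are C(17,3) = 680 ways to split 14 among 4 bowls.
Subtract solutions that violate a single cap (substitute x_i' = x_i − (cap_i+1)): x_1 ≥ 4 gives C(13,3) = 286; x_2 ≥ 3 gives C(14,3) = 364; x_3 ≥ 9 gives C(8,3) = 56; x_4 ≥ 7 gives C(10,3) = 120. Together 826.
Add back pairs where two caps are both exceeded: 120 + 4 + 20 + 10 + 35 + 0 = 189.
Subtract triples: 0 + 1 + 0 + 0 = 1.
By inclusion–exclusion the count is 680 − 826 + 189 − 1 = 42.

42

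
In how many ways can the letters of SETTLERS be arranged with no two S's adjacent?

There are 8!/(2!·2!·2!) = 5040 arrangements of SETTLERS in total.
Arrangements with the S's together: treat SS as one letter, giving (7)!/(2!·2!) = 1260.
Subtracting, 5040 − 1260 = 3780 arrangements keep the S's apart.

3780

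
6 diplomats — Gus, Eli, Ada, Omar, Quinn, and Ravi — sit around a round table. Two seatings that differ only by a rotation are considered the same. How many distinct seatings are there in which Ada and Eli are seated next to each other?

Glue Ada and Eli into a block (2 internal orders). Seating 5 units around a circle gives (4)! arrangements.
So 2 × (4)! = 2 × 24 = 48.

48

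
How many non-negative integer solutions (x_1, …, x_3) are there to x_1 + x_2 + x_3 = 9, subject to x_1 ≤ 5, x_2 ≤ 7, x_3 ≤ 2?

Ignoring the caps, the number of non-negative solutions to x_1+…+x_3 = 9 is C(11,2) = 55.
Subtract solutions that violate a single cap (substitute x_i' = x_i − (cap_i+1)): x_1 ≥ 6 gives C(5,2) = 10; x_2 ≥ 8 gives C(3,2) = 3; x_3 ≥ 3 gives C(8,2) = 28. Together 41.
Add back pairs where two caps are both exceeded: 0 + 1 + 0 = 1.
By inclusion–exclusion the count is 55 − 41 + 1 = 15.

15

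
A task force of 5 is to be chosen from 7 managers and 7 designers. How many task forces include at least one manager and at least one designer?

1960

Total 5-person selections from all 14: C(14,5) = 2002.
Selections missing a whole group: no managers → C(7,5) = 21; no designers → C(7,5) = 21.
Both groups omitted at once is impossible, so 2002 − 42 = 1960.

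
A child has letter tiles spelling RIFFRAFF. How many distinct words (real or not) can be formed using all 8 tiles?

RIFFRAFF has 8 letters with F appearing 4 times and R appearing twice.
Dividing 8! = 40320 by 4!·2! = 48 for the repeated letters gives 840.

840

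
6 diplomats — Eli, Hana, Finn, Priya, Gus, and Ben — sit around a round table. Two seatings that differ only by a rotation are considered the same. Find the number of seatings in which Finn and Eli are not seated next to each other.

72

Without the restriction there are (5)! = 120 seatings.
Those with Finn next to Eli: fuse the pair into one unit and seat 5 units around a circle — 2·(4)! = 48.
Subtracting, 120 − 48 = 72.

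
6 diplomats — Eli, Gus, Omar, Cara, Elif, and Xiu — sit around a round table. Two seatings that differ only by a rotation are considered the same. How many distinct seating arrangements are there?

Seat Eli anywhere (absorbing the rotational symmetry), then permute the other 5: (5)! = 120.

120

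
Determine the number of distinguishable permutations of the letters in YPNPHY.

YPNPHY has 6 letters with P appearing twice and Y appearing twice.
Dividing 6! = 720 by 2!·2! = 4 for the repeated letters gives 180.

180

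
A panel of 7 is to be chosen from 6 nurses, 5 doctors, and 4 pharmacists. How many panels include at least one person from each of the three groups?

5949

With no constraint there are C(15,7) = 6435 possible selections.
Selections missing a whole group: no nurses → C(9,7) = 36; no doctors → C(10,7) = 120; no pharmacists → C(11,7) = 330.
Add back selections omitting two groups (i.e. drawn from a single group): C(6,7) + C(5,7) + C(4,7) = 0.
By inclusion–exclusion: 6435 − 486 + 0 = 5949.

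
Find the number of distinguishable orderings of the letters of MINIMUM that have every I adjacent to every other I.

120

Treat the 2 copies of I as a single block. The multiset to arrange is then {II, M, M, M, N, U}, 6 items in all.
That gives (6)!/(3!) = 120 arrangements.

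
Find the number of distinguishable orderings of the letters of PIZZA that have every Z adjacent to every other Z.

Treat the 2 copies of Z as a single block. The multiset to arrange is then {ZZ, A, I, P}, 4 items in all.
All 4 items are distinct, so there are (4)! = 24 arrangements.

24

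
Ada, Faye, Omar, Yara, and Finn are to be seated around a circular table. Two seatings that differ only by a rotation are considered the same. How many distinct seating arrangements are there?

Fix one person's seat to break rotational symmetry; the remaining 4 people can be arranged in (4)! = 24 ways.

24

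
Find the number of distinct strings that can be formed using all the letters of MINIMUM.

MINIMUM has 7 letters with I appearing twice and M appearing 3 times.
The number of distinct arrangements is 7!/(3!·2!) = 5040/12 = 420.

420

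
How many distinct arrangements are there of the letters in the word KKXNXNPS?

5040

KKXNXNPS has 8 letters with K appearing twice, N appearing twice, and X appearing twice.
The number of distinct arrangements is 8!/(2!·2!·2!) = 40320/8 = 5040.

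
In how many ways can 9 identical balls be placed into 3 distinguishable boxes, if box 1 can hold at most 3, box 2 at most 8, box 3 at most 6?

27

By stars and bars, unrestricted non-negative solutions to x_1+…+x_3 = 9 number C(9+2,2) = 55.
Subtract solutions that violate a single cap (substitute x_i' = x_i − (cap_i+1)): x_1 ≥ 4 gives C(7,2) = 21; x_2 ≥ 9 gives C(2,2) = 1; x_3 ≥ 7 gives C(4,2) = 6. Together 28.
No two caps can be exceeded simultaneously, so the pair terms are all 0.
By inclusion–exclusion the count is 55 − 28 + 0 = 27.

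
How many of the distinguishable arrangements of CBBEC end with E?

6

With the last slot taken by E, it remains to arrange the other 4 letters (CBBC).
Those 4 letters have B appearing twice and C appearing twice, giving (4)!/(2!·2!) = 6.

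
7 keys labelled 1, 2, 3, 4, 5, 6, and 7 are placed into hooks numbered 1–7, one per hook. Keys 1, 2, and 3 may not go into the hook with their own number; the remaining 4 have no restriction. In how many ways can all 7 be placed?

Let Aᵢ (for i ∈ {1, 2, 3}) be the placements that put key i in its forbidden hook. Any j of these fix j positions, leaving (7−j)! ways to fill the rest, and there are C(3,j) ways to pick which j.
By inclusion–exclusion, the number of valid placements is Σ_{j=0}^{3} (−1)^j C(3,j)·(7−j)!.
Computing: 5040 − 2160 + 360 − 24 = 3216.

3216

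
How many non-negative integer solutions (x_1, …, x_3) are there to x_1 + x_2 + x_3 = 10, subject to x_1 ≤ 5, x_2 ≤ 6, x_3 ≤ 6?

Without the upper bounds there are C(12,2) = 66 ways to split 10 among 3 variables.
Subtract solutions that violate a single cap (substitute x_i' = x_i − (cap_i+1)): x_1 ≥ 6 gives C(6,2) = 15; x_2 ≥ 7 gives C(5,2) = 10; x_3 ≥ 7 gives C(5,2) = 10. Together 35.
No two caps can be exceeded simultaneously, so the pair terms are all 0.
By inclusion–exclusion the count is 66 − 35 + 0 = 31.

31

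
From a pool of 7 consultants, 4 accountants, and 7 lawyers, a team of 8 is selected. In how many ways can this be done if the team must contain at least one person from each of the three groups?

40425

With no constraint there are C(18,8) = 43758 possible selections.
Selections missing a whole group: no consultants → C(11,8) = 165; no accountants → C(14,8) = 3003; no lawyers → C(11,8) = 165.
Add back selections omitting two groups (i.e. drawn from a single group): C(7,8) + C(4,8) + C(7,8) = 0.
By inclusion–exclusion: 43758 − 3333 + 0 = 40425.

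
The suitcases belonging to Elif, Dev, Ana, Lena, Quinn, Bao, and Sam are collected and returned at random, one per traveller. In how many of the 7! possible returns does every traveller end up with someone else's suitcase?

Count assignments avoiding every fixed point. For any j of the 7 travellers fixed to their own suitcase, the other 7−j can be arranged in (7−j)! ways.
By inclusion–exclusion this is Σ_{j=0}^{7} (−1)^j C(7,j)·(7−j)!.
Computing: 5040 − 5040 + 2520 − 840 + 210 − 42 + 7 − 1 = 1854.

1854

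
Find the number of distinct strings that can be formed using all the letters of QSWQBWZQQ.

7560

QSWQBWZQQ has 9 letters with Q appearing 4 times and W appearing twice.
So there are 9! / (4!·2!) = 7560 distinguishable arrangements.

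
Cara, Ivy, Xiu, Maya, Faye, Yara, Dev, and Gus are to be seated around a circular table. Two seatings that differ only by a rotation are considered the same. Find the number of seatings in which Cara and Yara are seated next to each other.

Treat {Cara, Yara} as one unit (2 internal orders) and seat the resulting 7 units around the table: (6)! circular arrangements.
So 2 × (6)! = 2 × 720 = 1440.

1440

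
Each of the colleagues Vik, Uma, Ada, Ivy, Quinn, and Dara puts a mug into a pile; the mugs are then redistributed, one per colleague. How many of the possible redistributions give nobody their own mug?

265

This is the derangement count D_6: permutations of 6 items with no fixed point.
By inclusion–exclusion this is Σ_{j=0}^{6} (−1)^j C(6,j)·(6−j)!.
Computing: 720 − 720 + 360 − 120 + 30 − 6 + 1 = 265.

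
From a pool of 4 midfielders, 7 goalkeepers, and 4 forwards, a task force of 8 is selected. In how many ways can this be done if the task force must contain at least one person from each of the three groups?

6104

With no constraint there are C(15,8) = 6435 possible selections.
Subtract selections that omit an entire group: no midfielders → C(11,8) = 165; no goalkeepers → C(8,8) = 1; no forwards → C(11,8) = 165.
Add back selections omitting two groups (i.e. drawn from a single group): C(4,8) + C(7,8) + C(4,8) = 0.
By inclusion–exclusion: 6435 − 331 + 0 = 6104.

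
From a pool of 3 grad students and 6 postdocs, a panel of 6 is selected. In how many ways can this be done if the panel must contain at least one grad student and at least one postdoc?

83

Total 6-person selections from all 9: C(9,6) = 84.
Selections missing a whole group: no grad students → C(6,6) = 1; no postdocs → C(3,6) = 0.
Both groups omitted at once is impossible, so 84 − 1 = 83.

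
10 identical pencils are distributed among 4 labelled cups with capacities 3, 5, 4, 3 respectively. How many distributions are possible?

Ignoring the caps, the number of non-negative solutions to x_1+…+x_4 = 10 is C(13,3) = 286.
Subtract solutions that violate a single cap (substitute x_i' = x_i − (cap_i+1)): x_1 ≥ 4 gives C(9,3) = 84; x_2 ≥ 6 gives C(7,3) = 35; x_3 ≥ 5 gives C(8,3) = 56; x_4 ≥ 4 gives C(9,3) = 84. Together 259.
Add back pairs where two caps are both exceeded: 1 + 4 + 10 + 0 + 1 + 4 = 20.
By inclusion–exclusion the count is 286 − 259 + 20 = 47.

47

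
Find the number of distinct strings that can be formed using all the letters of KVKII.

30

Letter multiplicities in KVKII: I×2, K×2, V×1.
The number of distinct arrangements is 5!/(2!·2!) = 120/4 = 30.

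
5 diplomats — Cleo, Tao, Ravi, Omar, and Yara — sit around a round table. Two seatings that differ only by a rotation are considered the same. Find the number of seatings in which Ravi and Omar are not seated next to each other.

12

Without the restriction there are (4)! = 24 seatings.
Those with Ravi next to Omar: fuse the pair into one unit and seat 4 units around a circle — 2·(3)! = 12.
Subtracting, 24 − 12 = 12.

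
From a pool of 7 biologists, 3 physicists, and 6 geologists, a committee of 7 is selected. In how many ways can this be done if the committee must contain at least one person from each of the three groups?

With no constraint there are C(16,7) = 11440 possible selections.
Selections missing a whole group: no biologists → C(9,7) = 36; no physicists → C(13,7) = 1716; no geologists → C(10,7) = 120.
Add back selections omitting two groups (i.e. drawn from a single group): C(7,7) + C(3,7) + C(6,7) = 1.
By inclusion–exclusion: 11440 − 1872 + 1 = 9569.

9569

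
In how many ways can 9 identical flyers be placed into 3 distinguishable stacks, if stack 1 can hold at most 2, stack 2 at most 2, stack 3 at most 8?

Without the upper bounds there are C(11,2) = 55 ways to split 9 among 3 stacks.
Subtract solutions that violate a single cap (substitute x_i' = x_i − (cap_i+1)): x_1 ≥ 3 gives C(8,2) = 28; x_2 ≥ 3 gives C(8,2) = 28; x_3 ≥ 9 gives C(2,2) = 1. Together 57.
Add back pairs where two caps are both exceeded: 10 + 0 + 0 = 10.
By inclusion–exclusion the count is 55 − 57 + 10 = 8.

8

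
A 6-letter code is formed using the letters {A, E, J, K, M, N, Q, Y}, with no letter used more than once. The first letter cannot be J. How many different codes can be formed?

17640

The first letter has 8−1 = 7 choices (anything except J).
The remaining 5 letters are filled from the other 7 symbols without repetition: 7 × 6 × 5 × 4 × 3 = 2520.
Total: 7 × 2520 = 17640.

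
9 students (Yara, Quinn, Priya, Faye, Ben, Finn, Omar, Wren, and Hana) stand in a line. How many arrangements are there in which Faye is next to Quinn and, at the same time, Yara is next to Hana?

20160

Treat {Faye,Quinn} as one block (2 orders) and {Yara,Hana} as another (2 orders).
That leaves 7 units to arrange: 2 × 2 × 7! = 4 × 5040 = 20160.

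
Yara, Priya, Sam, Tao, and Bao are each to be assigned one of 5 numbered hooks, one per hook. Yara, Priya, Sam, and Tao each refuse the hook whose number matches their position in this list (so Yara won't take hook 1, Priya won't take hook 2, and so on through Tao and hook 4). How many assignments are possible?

Let Aᵢ (for 1 ≤ i ≤ 4) be the placements that put person i in their forbidden hook. Any j of these fix j positions, leaving (5−j)! ways to fill the rest, and there are C(4,j) ways to pick which j.
By inclusion–exclusion, the number of valid placements is Σ_{j=0}^{4} (−1)^j C(4,j)·(5−j)!.
Computing: 120 − 96 + 36 − 8 + 1 = 53.

53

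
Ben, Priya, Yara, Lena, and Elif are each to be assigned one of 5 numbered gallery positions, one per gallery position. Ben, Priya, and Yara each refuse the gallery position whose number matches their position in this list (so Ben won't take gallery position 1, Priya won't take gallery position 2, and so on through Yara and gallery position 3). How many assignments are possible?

64

Let Aᵢ (for i ∈ {1, 2, 3}) be the placements that put person i in their forbidden gallery position. Any j of these fix j positions, leaving (5−j)! ways to fill the rest, and there are C(3,j) ways to pick which j.
By inclusion–exclusion, the number of valid placements is Σ_{j=0}^{3} (−1)^j C(3,j)·(5−j)!.
Computing: 120 − 72 + 18 − 2 = 64.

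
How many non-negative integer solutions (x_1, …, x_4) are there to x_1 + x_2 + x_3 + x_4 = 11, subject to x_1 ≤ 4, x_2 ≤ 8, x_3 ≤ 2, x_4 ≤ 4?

65

Without the upper bounds there are C(14,3) = 364 ways to split 11 among 4 variables.
Subtract solutions that violate a single cap (substitute x_i' = x_i − (cap_i+1)): x_1 ≥ 5 gives C(9,3) = 84; x_2 ≥ 9 gives C(5,3) = 10; x_3 ≥ 3 gives C(11,3) = 165; x_4 ≥ 5 gives C(9,3) = 84. Together 343.
Add back pairs where two caps are both exceeded: 0 + 20 + 4 + 0 + 0 + 20 = 44.
By inclusion–exclusion the count is 364 − 343 + 44 = 65.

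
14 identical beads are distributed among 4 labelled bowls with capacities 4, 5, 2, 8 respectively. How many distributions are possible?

Ignoring the caps, the number of non-negative solutions to x_1+…+x_4 = 14 is C(17,3) = 680.
Subtract solutions that violate a single cap (substitute x_i' = x_i − (cap_i+1)): x_1 ≥ 5 gives C(12,3) = 220; x_2 ≥ 6 gives C(11,3) = 165; x_3 ≥ 3 gives C(14,3) = 364; x_4 ≥ 9 gives C(8,3) = 56. Together 805.
Add back pairs where two caps are both exceeded: 20 + 84 + 1 + 56 + 0 + 10 = 171.
Subtract triples: 1 + 0 + 0 + 0 = 1.
By inclusion–exclusion the count is 680 − 805 + 171 − 1 = 45.

45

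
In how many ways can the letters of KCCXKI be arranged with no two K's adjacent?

120

Total arrangements of KCCXKI: 6!/(2!·2!) = 180.
If the two K's are adjacent, glue them into one block, leaving 5 items to arrange: (5)!/(2!) = 60 ways.
Hence 180 − 60 = 120.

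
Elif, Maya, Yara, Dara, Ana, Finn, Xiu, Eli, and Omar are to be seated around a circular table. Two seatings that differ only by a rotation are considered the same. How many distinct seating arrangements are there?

40320

Fix one person's seat to break rotational symmetry; the remaining 8 people can be arranged in (8)! = 40320 ways.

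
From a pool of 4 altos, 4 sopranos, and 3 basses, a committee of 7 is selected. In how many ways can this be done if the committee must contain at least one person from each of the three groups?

320

Unrestricted: C(11,7) = 330 ways to pick any 7 of the 11.
Subtract selections that omit an entire group: no altos → C(7,7) = 1; no sopranos → C(7,7) = 1; no basses → C(8,7) = 8.
Add back selections omitting two groups (i.e. drawn from a single group): C(4,7) + C(4,7) + C(3,7) = 0.
By inclusion–exclusion: 330 − 10 + 0 = 320.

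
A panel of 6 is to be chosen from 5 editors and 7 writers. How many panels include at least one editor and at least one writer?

Total 6-person selections from all 12: C(12,6) = 924.
Selections missing a whole group: no editors → C(7,6) = 7; no writers → C(5,6) = 0.
Both groups omitted at once is impossible, so 924 − 7 = 917.

917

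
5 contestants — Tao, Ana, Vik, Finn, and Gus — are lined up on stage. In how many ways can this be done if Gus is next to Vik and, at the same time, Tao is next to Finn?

24

Treat {Gus,Vik} as one block (2 orders) and {Tao,Finn} as another (2 orders).
That leaves 3 units to arrange: 2 × 2 × 3! = 4 × 6 = 24.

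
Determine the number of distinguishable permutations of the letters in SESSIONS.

1680

The 8 letters of SESSIONS have repeats: S appearing 4 times.
So there are 8! / (4!) = 1680 distinguishable arrangements.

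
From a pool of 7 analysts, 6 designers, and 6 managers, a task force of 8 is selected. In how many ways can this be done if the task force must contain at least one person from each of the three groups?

72513

Total 8-person selections from all 19: C(19,8) = 75582.
Subtract selections that omit an entire group: no analysts → C(12,8) = 495; no designers → C(13,8) = 1287; no managers → C(13,8) = 1287.
Add back selections omitting two groups (i.e. drawn from a single group): C(7,8) + C(6,8) + C(6,8) = 0.
By inclusion–exclusion: 75582 − 3069 + 0 = 72513.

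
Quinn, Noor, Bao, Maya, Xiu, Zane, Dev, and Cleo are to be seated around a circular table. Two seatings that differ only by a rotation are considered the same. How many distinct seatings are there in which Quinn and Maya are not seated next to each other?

Without the restriction there are (7)! = 5040 seatings.
Seatings with Quinn beside Maya: treat them as a block with 2 internal orders, giving 2 × (6)! = 1440.
Subtracting, 5040 − 1440 = 3600.

3600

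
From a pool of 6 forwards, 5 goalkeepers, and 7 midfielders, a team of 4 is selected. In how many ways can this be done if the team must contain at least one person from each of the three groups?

With no constraint there are C(18,4) = 3060 possible selections.
Selections missing a whole group: no forwards → C(12,4) = 495; no goalkeepers → C(13,4) = 715; no midfielders → C(11,4) = 330.
Add back selections omitting two groups (i.e. drawn from a single group): C(6,4) + C(5,4) + C(7,4) = 55.
By inclusion–exclusion: 3060 − 1540 + 55 = 1575.

1575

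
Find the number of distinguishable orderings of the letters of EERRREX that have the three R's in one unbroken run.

20

Treat the 3 copies of R as a single block. The multiset to arrange is then {RRR, E, E, E, X}, 5 items in all.
That gives (5)!/(3!) = 20 arrangements.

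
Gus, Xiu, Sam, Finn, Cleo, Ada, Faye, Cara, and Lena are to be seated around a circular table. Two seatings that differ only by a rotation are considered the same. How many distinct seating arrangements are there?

40320

Fix one person's seat to break rotational symmetry; the remaining 8 people can be arranged in (8)! = 40320 ways.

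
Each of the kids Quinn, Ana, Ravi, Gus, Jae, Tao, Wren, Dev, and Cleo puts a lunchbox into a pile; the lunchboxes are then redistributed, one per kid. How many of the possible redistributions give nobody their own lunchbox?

This is the derangement count D_9: permutations of 9 items with no fixed point.
By inclusion–exclusion this is Σ_{j=0}^{9} (−1)^j C(9,j)·(9−j)!.
Computing: 362880 − 362880 + 181440 − 60480 + 15120 − 3024 + 504 − 72 + 9 − 1 = 133496.

133496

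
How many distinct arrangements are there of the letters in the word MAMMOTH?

840

Letter multiplicities in MAMMOTH: A×1, H×1, M×3, O×1, T×1.
The number of distinct arrangements is 7!/(3!) = 5040/6 = 840.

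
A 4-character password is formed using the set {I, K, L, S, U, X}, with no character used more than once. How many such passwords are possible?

With no repetition, fill the 4 characters in order: 6 choices, then 5, down to 3.
That product is 6 × 5 × 4 × 3 = 360.

360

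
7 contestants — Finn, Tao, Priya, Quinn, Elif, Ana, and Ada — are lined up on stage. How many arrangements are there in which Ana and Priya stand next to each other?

1440

Treat {Ana, Priya} as a single unit. There are 6 units to order, and the pair itself can be ordered 2 ways.
That gives 2 × 6! = 2 × 720 = 1440.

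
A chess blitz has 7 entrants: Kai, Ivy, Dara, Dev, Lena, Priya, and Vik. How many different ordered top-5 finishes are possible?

2520

This is an ordered selection of 5 from 7: P(7,5).
That gives 7 × 6 × 5 × 4 × 3 = 2520.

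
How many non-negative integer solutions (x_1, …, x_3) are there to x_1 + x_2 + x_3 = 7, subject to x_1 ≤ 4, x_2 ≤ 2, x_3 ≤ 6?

14

Ignoring the caps, the number of non-negative solutions to x_1+…+x_3 = 7 is C(9,2) = 36.
Subtract solutions that violate a single cap (substitute x_i' = x_i − (cap_i+1)): x_1 ≥ 5 gives C(4,2) = 6; x_2 ≥ 3 gives C(6,2) = 15; x_3 ≥ 7 gives C(2,2) = 1. Together 22.
No two caps can be exceeded simultaneously, so the pair terms are all 0.
By inclusion–exclusion the count is 36 − 22 + 0 = 14.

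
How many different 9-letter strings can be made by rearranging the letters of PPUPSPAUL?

The 9 letters of PPUPSPAUL have repeats: P appearing 4 times and U appearing twice.
The number of distinct arrangements is 9!/(4!·2!) = 362880/48 = 7560.

7560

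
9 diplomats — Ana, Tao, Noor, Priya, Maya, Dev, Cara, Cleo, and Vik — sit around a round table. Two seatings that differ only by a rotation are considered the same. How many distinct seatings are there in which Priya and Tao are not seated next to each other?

Without the restriction there are (8)! = 40320 seatings.
Seatings with Priya beside Tao: treat them as a block with 2 internal orders, giving 2 × (7)! = 10080.
Subtracting, 40320 − 10080 = 30240.

30240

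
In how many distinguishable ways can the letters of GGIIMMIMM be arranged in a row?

1260

The 9 letters of GGIIMMIMM have repeats: G appearing twice, I appearing 3 times, and M appearing 4 times.
Dividing 9! = 362880 by 4!·3!·2! = 288 for the repeated letters gives 1260.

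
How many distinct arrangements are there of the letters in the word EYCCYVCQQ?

15120

The 9 letters of EYCCYVCQQ have repeats: C appearing 3 times, Q appearing twice, and Y appearing twice.
The number of distinct arrangements is 9!/(3!·2!·2!) = 362880/24 = 15120.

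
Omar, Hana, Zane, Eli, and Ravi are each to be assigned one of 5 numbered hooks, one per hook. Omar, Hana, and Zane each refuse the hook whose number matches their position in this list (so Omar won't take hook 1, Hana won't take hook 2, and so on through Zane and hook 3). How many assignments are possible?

64

Let Aᵢ (for i ∈ {1, 2, 3}) be the placements that put person i in their forbidden hook. Any j of these fix j positions, leaving (5−j)! ways to fill the rest, and there are C(3,j) ways to pick which j.
By inclusion–exclusion, the number of valid placements is Σ_{j=0}^{3} (−1)^j C(3,j)·(5−j)!.
Computing: 120 − 72 + 18 − 2 = 64.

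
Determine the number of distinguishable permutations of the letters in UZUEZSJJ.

UZUEZSJJ has 8 letters with J appearing twice, U appearing twice, and Z appearing twice.
Dividing 8! = 40320 by 2!·2!·2! = 8 for the repeated letters gives 5040.

5040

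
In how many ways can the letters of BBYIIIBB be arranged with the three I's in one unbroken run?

30

Treat the 3 copies of I as a single block. The multiset to arrange is then {III, B, B, B, B, Y}, 6 items in all.
That gives (6)!/(4!) = 30 arrangements.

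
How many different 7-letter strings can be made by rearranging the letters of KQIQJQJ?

KQIQJQJ has 7 letters with J appearing twice and Q appearing 3 times.
Dividing 7! = 5040 by 3!·2! = 12 for the repeated letters gives 420.

420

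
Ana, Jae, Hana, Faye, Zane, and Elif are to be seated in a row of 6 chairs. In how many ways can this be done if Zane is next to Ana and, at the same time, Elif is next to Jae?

96

Treat {Zane,Ana} as one block (2 orders) and {Elif,Jae} as another (2 orders).
That leaves 4 units to arrange: 2 × 2 × 4! = 4 × 24 = 96.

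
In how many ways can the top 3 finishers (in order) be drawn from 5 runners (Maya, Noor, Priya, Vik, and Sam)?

This is an ordered selection of 3 from 5: P(5,3).
That gives 5 × 4 × 3 = 60.

60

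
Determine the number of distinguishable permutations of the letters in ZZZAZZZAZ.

Letter multiplicities in ZZZAZZZAZ: A×2, Z×7.
So there are 9! / (7!·2!) = 36 distinguishable arrangements.

36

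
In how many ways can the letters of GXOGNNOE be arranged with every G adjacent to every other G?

1260

Treat the 2 copies of G as a single block. The multiset to arrange is then {GG, E, N, N, O, O, X}, 7 items in all.
That gives (7)!/(2!·2!) = 1260 arrangements.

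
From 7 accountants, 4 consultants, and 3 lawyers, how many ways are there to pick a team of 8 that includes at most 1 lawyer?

1155

Split by how many lawyers are chosen (0 through 1).
Sum: C(3,0)·C(11,8) + C(3,1)·C(11,7) = 165 + 990 = 1155.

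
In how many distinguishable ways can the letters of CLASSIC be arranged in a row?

Letter multiplicities in CLASSIC: A×1, C×2, I×1, L×1, S×2.
Dividing 7! = 5040 by 2!·2! = 4 for the repeated letters gives 1260.

1260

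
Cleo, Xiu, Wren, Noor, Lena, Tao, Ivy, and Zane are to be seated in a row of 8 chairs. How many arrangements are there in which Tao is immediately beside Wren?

Place the 6 others and the Tao-Wren pair as 7 objects in a line; the pair has 2 internal arrangements.
That gives 2 × 7! = 2 × 5040 = 10080.

10080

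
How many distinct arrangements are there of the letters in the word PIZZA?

60

Letter multiplicities in PIZZA: A×1, I×1, P×1, Z×2.
The number of distinct arrangements is 5!/(2!) = 120/2 = 60.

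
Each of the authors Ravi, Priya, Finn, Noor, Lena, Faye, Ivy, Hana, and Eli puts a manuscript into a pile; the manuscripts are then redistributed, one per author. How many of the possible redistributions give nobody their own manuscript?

133496

Count assignments avoiding every fixed point. For any j of the 9 authors fixed to their own manuscript, the other 9−j can be arranged in (9−j)! ways.
By inclusion–exclusion this is Σ_{j=0}^{9} (−1)^j C(9,j)·(9−j)!.
Computing: 362880 − 362880 + 181440 − 60480 + 15120 − 3024 + 504 − 72 + 9 − 1 = 133496.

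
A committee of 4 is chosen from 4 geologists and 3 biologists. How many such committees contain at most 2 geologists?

22

Split by how many geologists are chosen (0 through 2).
Sum: C(4,0)·C(3,4) + C(4,1)·C(3,3) + C(4,2)·C(3,2) = 0 + 4 + 18 = 22.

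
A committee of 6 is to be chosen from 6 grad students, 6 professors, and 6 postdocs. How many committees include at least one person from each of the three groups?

Total 6-person selections from all 18: C(18,6) = 18564.
Selections missing a whole group: no grad students → C(12,6) = 924; no professors → C(12,6) = 924; no postdocs → C(12,6) = 924.
Add back selections omitting two groups (i.e. drawn from a single group): C(6,6) + C(6,6) + C(6,6) = 3.
By inclusion–exclusion: 18564 − 2772 + 3 = 15795.

15795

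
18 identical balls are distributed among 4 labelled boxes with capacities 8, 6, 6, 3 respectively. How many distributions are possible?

By stars and bars, unrestricted non-negative solutions to x_1+…+x_4 = 18 number C(18+3,3) = 1330.
Subtract solutions that violate a single cap (substitute x_i' = x_i − (cap_i+1)): x_1 ≥ 9 gives C(12,3) = 220; x_2 ≥ 7 gives C(14,3) = 364; x_3 ≥ 7 gives C(14,3) = 364; x_4 ≥ 4 gives C(17,3) = 680. Together 1628.
Add back pairs where two caps are both exceeded: 10 + 10 + 56 + 35 + 120 + 120 = 351.
Subtract triples: 0 + 0 + 0 + 1 = 1.
By inclusion–exclusion the count is 1330 − 1628 + 351 − 1 = 52.

52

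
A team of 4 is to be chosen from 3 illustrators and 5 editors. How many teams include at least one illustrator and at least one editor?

Total 4-person selections from all 8: C(8,4) = 70.
Selections missing a whole group: no illustrators → C(5,4) = 5; no editors → C(3,4) = 0.
Both groups omitted at once is impossible, so 70 − 5 = 65.

65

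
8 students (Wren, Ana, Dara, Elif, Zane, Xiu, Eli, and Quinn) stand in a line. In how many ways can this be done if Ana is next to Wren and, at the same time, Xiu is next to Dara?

2880

Treat {Ana,Wren} as one block (2 orders) and {Xiu,Dara} as another (2 orders).
That leaves 6 units to arrange: 2 × 2 × 6! = 4 × 720 = 2880.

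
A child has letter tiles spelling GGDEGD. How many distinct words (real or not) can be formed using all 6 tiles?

60

Letter multiplicities in GGDEGD: D×2, E×1, G×3.
So there are 6! / (3!·2!) = 60 distinguishable arrangements.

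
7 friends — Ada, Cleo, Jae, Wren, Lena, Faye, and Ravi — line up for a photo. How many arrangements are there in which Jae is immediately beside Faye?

1440

Place the 5 others and the Jae-Faye pair as 6 objects in a line; the pair has 2 internal arrangements.
That gives 2 × 6! = 2 × 720 = 1440.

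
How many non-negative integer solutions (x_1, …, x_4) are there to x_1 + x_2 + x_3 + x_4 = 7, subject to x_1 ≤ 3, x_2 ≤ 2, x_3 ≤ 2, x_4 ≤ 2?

10

Without the upper bounds there are C(10,3) = 120 ways to split 7 among 4 variables.
Subtract solutions that violate a single cap (substitute x_i' = x_i − (cap_i+1)): x_1 ≥ 4 gives C(6,3) = 20; x_2 ≥ 3 gives C(7,3) = 35; x_3 ≥ 3 gives C(7,3) = 35; x_4 ≥ 3 gives C(7,3) = 35. Together 125.
Add back pairs where two caps are both exceeded: 1 + 1 + 1 + 4 + 4 + 4 = 15.
By inclusion–exclusion the count is 120 − 125 + 15 = 10.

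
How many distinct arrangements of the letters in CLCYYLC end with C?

90

Fix C in the last position and arrange the remaining 6 letters.
Those 6 letters have C appearing twice, L appearing twice, and Y appearing twice, giving (6)!/(2!·2!·2!) = 90.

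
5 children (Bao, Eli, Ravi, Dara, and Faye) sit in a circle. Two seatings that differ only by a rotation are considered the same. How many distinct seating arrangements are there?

Fix one person's seat to break rotational symmetry; the remaining 4 people can be arranged in (4)! = 24 ways.

24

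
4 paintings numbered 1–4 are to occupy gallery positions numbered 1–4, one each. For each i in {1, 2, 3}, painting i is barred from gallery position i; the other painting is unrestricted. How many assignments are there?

11

Let Aᵢ (for i ∈ {1, 2, 3}) be the placements that put painting i in its forbidden gallery position. Any j of these fix j positions, leaving (4−j)! ways to fill the rest, and there are C(3,j) ways to pick which j.
By inclusion–exclusion, the number of valid placements is Σ_{j=0}^{3} (−1)^j C(3,j)·(4−j)!.
Computing: 24 − 18 + 6 − 1 = 11.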